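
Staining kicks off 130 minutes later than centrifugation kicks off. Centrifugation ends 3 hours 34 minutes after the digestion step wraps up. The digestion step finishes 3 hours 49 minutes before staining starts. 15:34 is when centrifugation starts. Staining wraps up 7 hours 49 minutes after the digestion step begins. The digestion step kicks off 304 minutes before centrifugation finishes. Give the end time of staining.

Staining starts at 15:34 + 130 min = 17:44.
The digestion step ends at 17:44 − 229 min = 13:55.
Centrifugation ends at 13:55 + 214 min = 17:29.
The digestion step starts at 17:29 − 304 min = 12:25.
Staining ends at 12:25 + 469 min = 20:14.

20:14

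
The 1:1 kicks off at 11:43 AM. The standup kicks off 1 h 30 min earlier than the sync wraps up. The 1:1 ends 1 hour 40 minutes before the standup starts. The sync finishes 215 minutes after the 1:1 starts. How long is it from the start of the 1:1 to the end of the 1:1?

25 minutes

The sync ends at 11:43 AM + 215 min = 3:18 PM.
The standup starts at 3:18 PM − 90 min = 1:48 PM.
The 1:1 ends at 1:48 PM − 100 min = 12:08 PM.
From 11:43 AM to 12:08 PM is 25 minutes.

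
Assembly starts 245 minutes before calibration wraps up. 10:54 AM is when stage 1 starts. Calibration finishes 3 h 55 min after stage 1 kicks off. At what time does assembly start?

10:44 AM

Calibration ends at 10:54 AM + 235 min = 2:49 PM.
Assembly starts at 2:49 PM − 245 min = 10:44 AM.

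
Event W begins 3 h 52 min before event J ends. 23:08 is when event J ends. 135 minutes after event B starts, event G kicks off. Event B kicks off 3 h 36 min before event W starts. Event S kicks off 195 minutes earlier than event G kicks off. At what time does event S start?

Event W starts at 23:08 − 232 min = 19:16.
Event B starts at 19:16 − 216 min = 15:40.
Event G starts at 15:40 + 135 min = 17:55.
Event S starts at 17:55 − 195 min = 14:40.

14:40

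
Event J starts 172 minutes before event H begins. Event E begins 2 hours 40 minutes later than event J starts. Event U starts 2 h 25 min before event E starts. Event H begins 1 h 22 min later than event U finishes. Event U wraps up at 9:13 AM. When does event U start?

Event H starts at 9:13 AM + 82 min = 10:35 AM.
Event J starts at 10:35 AM − 172 min = 7:43 AM.
Event E starts at 7:43 AM + 160 min = 10:23 AM.
Event U starts at 10:23 AM − 145 min = 7:58 AM.

7:58 AM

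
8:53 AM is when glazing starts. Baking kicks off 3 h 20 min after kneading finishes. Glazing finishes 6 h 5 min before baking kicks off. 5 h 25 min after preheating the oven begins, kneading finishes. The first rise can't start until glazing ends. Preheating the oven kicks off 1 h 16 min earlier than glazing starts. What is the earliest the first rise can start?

Preheating the oven starts at 8:53 AM − 76 min = 7:37 AM.
Kneading ends at 7:37 AM + 325 min = 1:02 PM.
Baking starts at 1:02 PM + 200 min = 4:22 PM.
Glazing ends at 4:22 PM − 365 min = 10:17 AM.
The first rise is bounded by glazing, so the earliest it can start is 10:17 AM.

10:17 AM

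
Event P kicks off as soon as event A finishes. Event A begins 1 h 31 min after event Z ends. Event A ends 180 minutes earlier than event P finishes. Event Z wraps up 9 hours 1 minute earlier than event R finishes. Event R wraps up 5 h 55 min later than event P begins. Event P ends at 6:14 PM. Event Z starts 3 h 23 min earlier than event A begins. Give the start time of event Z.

Event A ends at 6:14 PM − 180 min = 3:14 PM.
So event P starts at 3:14 PM.
Event R ends at 3:14 PM + 355 min = 9:09 PM.
Event Z ends at 9:09 PM − 541 min = 12:08 PM.
Event A starts at 12:08 PM + 91 min = 1:39 PM.
Event Z starts at 1:39 PM − 203 min = 10:16 AM.

10:16 AM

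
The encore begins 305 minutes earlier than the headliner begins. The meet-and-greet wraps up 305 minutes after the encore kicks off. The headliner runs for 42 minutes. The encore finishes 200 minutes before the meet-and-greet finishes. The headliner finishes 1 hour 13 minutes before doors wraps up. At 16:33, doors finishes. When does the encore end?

11:18

The headliner ends at 16:33 − 73 min = 15:20.
The headliner starts at 15:20 − 42 min = 14:38.
The encore starts at 14:38 − 305 min = 09:33.
The meet-and-greet ends at 09:33 + 305 min = 14:38.
The encore ends at 14:38 − 200 min = 11:18.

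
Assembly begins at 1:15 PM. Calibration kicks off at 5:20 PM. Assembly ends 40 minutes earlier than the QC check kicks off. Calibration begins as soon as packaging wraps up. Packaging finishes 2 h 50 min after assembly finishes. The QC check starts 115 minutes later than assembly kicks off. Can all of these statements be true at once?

The QC check starts at 1:15 PM + 115 min = 3:10 PM.
Assembly ends at 3:10 PM − 40 min = 2:30 PM.
Packaging ends at 2:30 PM + 170 min = 5:20 PM.
So calibration starts at 5:20 PM.
That matches the stated 5:20 PM, so the schedule is consistent.

Yes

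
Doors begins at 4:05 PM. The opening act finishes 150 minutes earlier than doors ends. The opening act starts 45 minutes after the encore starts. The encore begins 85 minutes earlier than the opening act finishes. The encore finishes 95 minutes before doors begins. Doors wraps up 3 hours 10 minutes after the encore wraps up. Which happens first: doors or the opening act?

The encore ends at 4:05 PM − 95 min = 2:30 PM.
Doors ends at 2:30 PM + 190 min = 5:40 PM.
The opening act ends at 5:40 PM − 150 min = 3:10 PM.
The encore starts at 3:10 PM − 85 min = 1:45 PM.
The opening act starts at 1:45 PM + 45 min = 2:30 PM.
Doors starts at 4:05 PM and the opening act starts at 2:30 PM, so the opening act is first.

the opening act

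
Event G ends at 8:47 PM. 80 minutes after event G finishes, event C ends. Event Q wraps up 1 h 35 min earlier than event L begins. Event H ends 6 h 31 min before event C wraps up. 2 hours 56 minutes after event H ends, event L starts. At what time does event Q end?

4:57 PM

Event C ends at 8:47 PM + 80 min = 10:07 PM.
Event H ends at 10:07 PM − 391 min = 3:36 PM.
Event L starts at 3:36 PM + 176 min = 6:32 PM.
Event Q ends at 6:32 PM − 95 min = 4:57 PM.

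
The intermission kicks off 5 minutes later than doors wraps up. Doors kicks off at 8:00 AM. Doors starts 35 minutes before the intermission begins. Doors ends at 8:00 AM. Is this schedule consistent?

No

The intermission starts at 8:00 AM + 5 min = 8:05 AM.
Doors starts at 8:05 AM − 35 min = 7:30 AM.
But doors is also said to start at 8:00 AM — a 30-minute conflict.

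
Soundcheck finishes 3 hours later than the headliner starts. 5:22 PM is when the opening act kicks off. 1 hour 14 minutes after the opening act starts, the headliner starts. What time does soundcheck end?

9:36 PM

The headliner starts at 5:22 PM + 74 min = 6:36 PM.
Soundcheck ends at 6:36 PM + 180 min = 9:36 PM.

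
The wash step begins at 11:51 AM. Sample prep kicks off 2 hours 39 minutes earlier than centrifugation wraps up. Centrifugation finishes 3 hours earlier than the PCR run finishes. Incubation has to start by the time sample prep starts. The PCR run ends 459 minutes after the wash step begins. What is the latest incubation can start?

The PCR run ends at 11:51 AM + 459 min = 7:30 PM.
Centrifugation ends at 7:30 PM − 180 min = 4:30 PM.
Sample prep starts at 4:30 PM − 159 min = 1:51 PM.
Incubation is bounded by sample prep, so the latest it can start is 1:51 PM.

1:51 PM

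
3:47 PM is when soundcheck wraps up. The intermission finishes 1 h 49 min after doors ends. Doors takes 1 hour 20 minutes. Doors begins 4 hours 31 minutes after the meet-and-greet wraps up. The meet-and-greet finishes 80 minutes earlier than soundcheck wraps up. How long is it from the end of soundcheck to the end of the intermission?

The meet-and-greet ends at 3:47 PM − 80 min = 2:27 PM.
Doors starts at 2:27 PM + 271 min = 6:58 PM.
Doors ends at 6:58 PM + 80 min = 8:18 PM.
The intermission ends at 8:18 PM + 109 min = 10:07 PM.
From 3:47 PM to 10:07 PM is 6 hours 20 minutes.

6 hours 20 minutes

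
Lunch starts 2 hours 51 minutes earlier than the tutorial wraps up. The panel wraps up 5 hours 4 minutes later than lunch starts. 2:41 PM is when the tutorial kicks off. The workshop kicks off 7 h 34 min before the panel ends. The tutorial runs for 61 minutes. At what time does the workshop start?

The tutorial ends at 2:41 PM + 61 min = 3:42 PM.
Lunch starts at 3:42 PM − 171 min = 12:51 PM.
The panel ends at 12:51 PM + 304 min = 5:55 PM.
The workshop starts at 5:55 PM − 454 min = 10:21 AM.

10:21 AM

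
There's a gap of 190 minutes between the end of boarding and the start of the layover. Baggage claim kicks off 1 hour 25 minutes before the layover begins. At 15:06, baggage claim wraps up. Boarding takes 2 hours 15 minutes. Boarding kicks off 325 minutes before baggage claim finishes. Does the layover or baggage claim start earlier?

Boarding starts at 15:06 − 325 min = 09:41.
Boarding ends at 09:41 + 135 min = 11:56.
The layover starts at 11:56 + 190 min = 15:06.
Baggage claim starts at 15:06 − 85 min = 13:41.
The layover starts at 15:06 and baggage claim starts at 13:41, so baggage claim is first.

baggage claim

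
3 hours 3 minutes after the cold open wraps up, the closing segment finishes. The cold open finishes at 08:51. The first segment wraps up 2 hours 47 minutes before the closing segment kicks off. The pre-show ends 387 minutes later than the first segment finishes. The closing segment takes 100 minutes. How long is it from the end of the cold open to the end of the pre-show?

The closing segment ends at 08:51 + 183 min = 11:54.
The closing segment starts at 11:54 − 100 min = 10:14.
The first segment ends at 10:14 − 167 min = 07:27.
The pre-show ends at 07:27 + 387 min = 13:54.
From 08:51 to 13:54 is 303 minutes.

303 minutes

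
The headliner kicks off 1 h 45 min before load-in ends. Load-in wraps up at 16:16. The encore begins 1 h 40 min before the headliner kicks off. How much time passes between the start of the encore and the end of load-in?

The headliner starts at 16:16 − 105 min = 14:31.
The encore starts at 14:31 − 100 min = 12:51.
From 12:51 to 16:16 is 3 h 25 min.

3 h 25 min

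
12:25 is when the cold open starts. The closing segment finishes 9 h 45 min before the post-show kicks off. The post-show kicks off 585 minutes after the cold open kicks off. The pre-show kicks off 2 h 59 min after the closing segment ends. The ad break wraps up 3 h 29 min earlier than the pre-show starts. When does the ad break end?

11:55

The post-show starts at 12:25 + 585 min = 22:10.
The closing segment ends at 22:10 − 585 min = 12:25.
The pre-show starts at 12:25 + 179 min = 15:24.
The ad break ends at 15:24 − 209 min = 11:55.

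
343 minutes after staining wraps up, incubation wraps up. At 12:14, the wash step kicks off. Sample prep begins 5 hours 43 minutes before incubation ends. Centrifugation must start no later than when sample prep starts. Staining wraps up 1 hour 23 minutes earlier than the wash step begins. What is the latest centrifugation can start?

10:51

Staining ends at 12:14 − 83 min = 10:51.
Incubation ends at 10:51 + 343 min = 16:34.
Sample prep starts at 16:34 − 343 min = 10:51.
Centrifugation is bounded by sample prep, so the latest it can start is 10:51.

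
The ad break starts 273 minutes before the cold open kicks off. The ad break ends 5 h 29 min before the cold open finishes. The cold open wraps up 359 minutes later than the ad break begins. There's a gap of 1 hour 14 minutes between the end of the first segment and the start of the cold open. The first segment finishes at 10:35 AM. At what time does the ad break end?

7:46 AM

The cold open starts at 10:35 AM + 74 min = 11:49 AM.
The ad break starts at 11:49 AM − 273 min = 7:16 AM.
The cold open ends at 7:16 AM + 359 min = 1:15 PM.
The ad break ends at 1:15 PM − 329 min = 7:46 AM.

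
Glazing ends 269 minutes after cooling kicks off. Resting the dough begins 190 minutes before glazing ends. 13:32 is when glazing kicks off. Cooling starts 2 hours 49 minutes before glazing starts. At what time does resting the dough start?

Cooling starts at 13:32 − 169 min = 10:43.
Glazing ends at 10:43 + 269 min = 15:12.
Resting the dough starts at 15:12 − 190 min = 12:02.

12:02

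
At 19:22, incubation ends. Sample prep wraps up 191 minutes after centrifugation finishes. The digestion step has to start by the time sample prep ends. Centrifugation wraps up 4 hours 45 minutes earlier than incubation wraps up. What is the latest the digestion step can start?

17:48

Centrifugation ends at 19:22 − 285 min = 14:37.
Sample prep ends at 14:37 + 191 min = 17:48.
The digestion step is bounded by sample prep, so the latest it can start is 17:48.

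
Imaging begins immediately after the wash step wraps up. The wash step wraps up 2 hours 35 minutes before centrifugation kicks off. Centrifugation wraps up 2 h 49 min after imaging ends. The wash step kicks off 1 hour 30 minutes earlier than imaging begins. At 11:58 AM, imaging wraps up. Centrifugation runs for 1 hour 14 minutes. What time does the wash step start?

Centrifugation ends at 11:58 AM + 169 min = 2:47 PM.
Centrifugation starts at 2:47 PM − 74 min = 1:33 PM.
The wash step ends at 1:33 PM − 155 min = 10:58 AM.
So imaging starts at 10:58 AM.
The wash step starts at 10:58 AM − 90 min = 9:28 AM.

9:28 AM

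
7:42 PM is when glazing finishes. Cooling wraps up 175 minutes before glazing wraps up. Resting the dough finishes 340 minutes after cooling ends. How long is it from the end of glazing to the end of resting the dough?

165 minutes

Cooling ends at 7:42 PM − 175 min = 4:47 PM.
Resting the dough ends at 4:47 PM + 340 min = 10:27 PM.
From 7:42 PM to 10:27 PM is 165 minutes.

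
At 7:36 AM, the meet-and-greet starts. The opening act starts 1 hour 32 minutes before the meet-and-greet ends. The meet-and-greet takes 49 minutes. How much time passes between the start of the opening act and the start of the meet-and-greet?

43 minutes

The meet-and-greet ends at 7:36 AM + 49 min = 8:25 AM.
The opening act starts at 8:25 AM − 92 min = 6:53 AM.
From 6:53 AM to 7:36 AM is 43 minutes.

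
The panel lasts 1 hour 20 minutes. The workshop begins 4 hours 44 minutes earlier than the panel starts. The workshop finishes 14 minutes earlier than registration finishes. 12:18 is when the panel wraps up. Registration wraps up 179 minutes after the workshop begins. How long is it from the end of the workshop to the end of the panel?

The panel starts at 12:18 − 80 min = 10:58.
The workshop starts at 10:58 − 284 min = 06:14.
Registration ends at 06:14 + 179 min = 09:13.
The workshop ends at 09:13 − 14 min = 08:59.
From 08:59 to 12:18 is 3 hours 19 minutes.

3 hours 19 minutes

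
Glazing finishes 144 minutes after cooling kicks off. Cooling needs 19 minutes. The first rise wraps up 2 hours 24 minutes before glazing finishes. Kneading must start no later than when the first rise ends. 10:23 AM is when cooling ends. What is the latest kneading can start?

10:04 AM

Cooling starts at 10:23 AM − 19 min = 10:04 AM.
Glazing ends at 10:04 AM + 144 min = 12:28 PM.
The first rise ends at 12:28 PM − 144 min = 10:04 AM.
Kneading is bounded by the first rise, so the latest it can start is 10:04 AM.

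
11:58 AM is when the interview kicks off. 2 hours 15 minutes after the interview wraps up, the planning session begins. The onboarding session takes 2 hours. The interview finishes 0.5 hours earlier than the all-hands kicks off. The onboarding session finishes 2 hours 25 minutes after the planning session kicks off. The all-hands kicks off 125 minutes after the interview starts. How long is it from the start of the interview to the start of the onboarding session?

The all-hands starts at 11:58 AM + 125 min = 2:03 PM.
The interview ends at 2:03 PM − 30 min = 1:33 PM.
The planning session starts at 1:33 PM + 135 min = 3:48 PM.
The onboarding session ends at 3:48 PM + 145 min = 6:13 PM.
The onboarding session starts at 6:13 PM − 120 min = 4:13 PM.
From 11:58 AM to 4:13 PM is 4 h 15 min.

4 h 15 min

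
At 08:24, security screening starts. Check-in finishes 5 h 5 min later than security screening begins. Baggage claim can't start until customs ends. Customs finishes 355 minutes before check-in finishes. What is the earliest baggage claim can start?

07:34

Check-in ends at 08:24 + 305 min = 13:29.
Customs ends at 13:29 − 355 min = 07:34.
Baggage claim is bounded by customs, so the earliest it can start is 07:34.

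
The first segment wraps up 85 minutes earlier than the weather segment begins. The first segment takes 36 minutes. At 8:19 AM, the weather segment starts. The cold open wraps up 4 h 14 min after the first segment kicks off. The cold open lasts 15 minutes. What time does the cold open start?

The first segment ends at 8:19 AM − 85 min = 6:54 AM.
The first segment starts at 6:54 AM − 36 min = 6:18 AM.
The cold open ends at 6:18 AM + 254 min = 10:32 AM.
The cold open starts at 10:32 AM − 15 min = 10:17 AM.

10:17 AM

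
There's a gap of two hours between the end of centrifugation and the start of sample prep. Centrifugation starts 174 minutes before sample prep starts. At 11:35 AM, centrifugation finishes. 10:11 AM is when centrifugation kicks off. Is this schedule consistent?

No

Sample prep starts at 11:35 AM + 120 min = 1:35 PM.
Centrifugation starts at 1:35 PM − 174 min = 10:41 AM.
But centrifugation is also said to start at 10:11 AM — a 30-minute conflict.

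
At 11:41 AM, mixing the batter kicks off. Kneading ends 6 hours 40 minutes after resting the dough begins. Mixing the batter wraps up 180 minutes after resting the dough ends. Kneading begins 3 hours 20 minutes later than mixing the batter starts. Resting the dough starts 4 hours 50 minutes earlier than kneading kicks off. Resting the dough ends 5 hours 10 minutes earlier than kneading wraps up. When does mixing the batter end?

Kneading starts at 11:41 AM + 200 min = 3:01 PM.
Resting the dough starts at 3:01 PM − 290 min = 10:11 AM.
Kneading ends at 10:11 AM + 400 min = 4:51 PM.
Resting the dough ends at 4:51 PM − 310 min = 11:41 AM.
Mixing the batter ends at 11:41 AM + 180 min = 2:41 PM.

2:41 PM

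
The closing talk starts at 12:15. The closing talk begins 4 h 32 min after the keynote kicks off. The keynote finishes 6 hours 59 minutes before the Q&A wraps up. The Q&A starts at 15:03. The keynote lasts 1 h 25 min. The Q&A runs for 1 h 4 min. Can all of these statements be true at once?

The Q&A ends at 15:03 + 64 min = 16:07.
The keynote ends at 16:07 − 419 min = 09:08.
The keynote starts at 09:08 − 85 min = 07:43.
The closing talk starts at 07:43 + 272 min = 12:15.
That matches the stated 12:15, so the schedule is consistent.

Yes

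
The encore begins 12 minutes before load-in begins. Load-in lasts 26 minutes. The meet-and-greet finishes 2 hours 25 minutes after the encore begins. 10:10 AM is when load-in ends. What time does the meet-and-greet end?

Load-in starts at 10:10 AM − 26 min = 9:44 AM.
The encore starts at 9:44 AM − 12 min = 9:32 AM.
The meet-and-greet ends at 9:32 AM + 145 min = 11:57 AM.

11:57 AM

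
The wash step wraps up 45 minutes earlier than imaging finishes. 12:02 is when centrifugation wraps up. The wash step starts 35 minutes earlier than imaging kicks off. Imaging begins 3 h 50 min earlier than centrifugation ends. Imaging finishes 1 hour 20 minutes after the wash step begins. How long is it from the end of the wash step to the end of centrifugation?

Imaging starts at 12:02 − 230 min = 08:12.
The wash step starts at 08:12 − 35 min = 07:37.
Imaging ends at 07:37 + 80 min = 08:57.
The wash step ends at 08:57 − 45 min = 08:12.
From 08:12 to 12:02 is 230 minutes.

230 minutes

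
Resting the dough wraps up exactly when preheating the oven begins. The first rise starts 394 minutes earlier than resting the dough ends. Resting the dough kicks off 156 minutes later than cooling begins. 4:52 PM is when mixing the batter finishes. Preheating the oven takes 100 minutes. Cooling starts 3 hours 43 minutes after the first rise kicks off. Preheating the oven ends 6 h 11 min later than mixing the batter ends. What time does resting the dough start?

Preheating the oven ends at 4:52 PM + 371 min = 11:03 PM.
Preheating the oven starts at 11:03 PM − 100 min = 9:23 PM.
So resting the dough ends at 9:23 PM.
The first rise starts at 9:23 PM − 394 min = 2:49 PM.
Cooling starts at 2:49 PM + 223 min = 6:32 PM.
Resting the dough starts at 6:32 PM + 156 min = 9:08 PM.

9:08 PM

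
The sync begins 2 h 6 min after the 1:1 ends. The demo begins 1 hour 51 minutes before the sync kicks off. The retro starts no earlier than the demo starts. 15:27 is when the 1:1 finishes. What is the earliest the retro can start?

15:42

The sync starts at 15:27 + 126 min = 17:33.
The demo starts at 17:33 − 111 min = 15:42.
The retro is bounded by the demo, so the earliest it can start is 15:42.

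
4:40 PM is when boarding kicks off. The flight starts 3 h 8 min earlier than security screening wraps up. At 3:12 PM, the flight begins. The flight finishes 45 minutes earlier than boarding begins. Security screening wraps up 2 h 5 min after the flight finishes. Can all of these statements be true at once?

The flight ends at 4:40 PM − 45 min = 3:55 PM.
Security screening ends at 3:55 PM + 125 min = 6:00 PM.
The flight starts at 6:00 PM − 188 min = 2:52 PM.
But the flight is also said to start at 3:12 PM — a 20-minute conflict.

No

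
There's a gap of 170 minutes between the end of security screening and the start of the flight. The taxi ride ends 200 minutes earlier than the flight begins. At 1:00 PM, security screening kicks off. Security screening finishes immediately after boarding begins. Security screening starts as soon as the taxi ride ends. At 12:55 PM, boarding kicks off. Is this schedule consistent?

No

Security screening ends at 12:55 PM.
The flight starts at 12:55 PM + 170 min = 3:45 PM.
The taxi ride ends at 3:45 PM − 200 min = 12:25 PM.
So security screening starts at 12:25 PM.
But security screening is also said to start at 1:00 PM — a 35-minute conflict.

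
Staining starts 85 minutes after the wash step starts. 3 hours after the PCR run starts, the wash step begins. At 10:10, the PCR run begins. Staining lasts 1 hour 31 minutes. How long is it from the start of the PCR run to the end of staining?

The wash step starts at 10:10 + 180 min = 13:10.
Staining starts at 13:10 + 85 min = 14:35.
Staining ends at 14:35 + 91 min = 16:06.
From 10:10 to 16:06 is 356 minutes.

356 minutes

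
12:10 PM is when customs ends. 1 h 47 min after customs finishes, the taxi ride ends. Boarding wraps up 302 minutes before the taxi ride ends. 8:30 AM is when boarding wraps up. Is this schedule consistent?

No

The taxi ride ends at 12:10 PM + 107 min = 1:57 PM.
Boarding ends at 1:57 PM − 302 min = 8:55 AM.
But boarding is also said to end at 8:30 AM — a 25-minute conflict.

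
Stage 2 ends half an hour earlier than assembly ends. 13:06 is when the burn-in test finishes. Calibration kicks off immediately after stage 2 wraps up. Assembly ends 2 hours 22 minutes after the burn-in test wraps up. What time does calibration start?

14:58

Assembly ends at 13:06 + 142 min = 15:28.
Stage 2 ends at 15:28 − 30 min = 14:58.
So calibration starts at 14:58.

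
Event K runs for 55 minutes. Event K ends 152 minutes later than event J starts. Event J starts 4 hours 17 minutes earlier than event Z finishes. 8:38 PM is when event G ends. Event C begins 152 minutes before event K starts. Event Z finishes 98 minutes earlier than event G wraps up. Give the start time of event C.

1:48 PM

Event Z ends at 8:38 PM − 98 min = 7:00 PM.
Event J starts at 7:00 PM − 257 min = 2:43 PM.
Event K ends at 2:43 PM + 152 min = 5:15 PM.
Event K starts at 5:15 PM − 55 min = 4:20 PM.
Event C starts at 4:20 PM − 152 min = 1:48 PM.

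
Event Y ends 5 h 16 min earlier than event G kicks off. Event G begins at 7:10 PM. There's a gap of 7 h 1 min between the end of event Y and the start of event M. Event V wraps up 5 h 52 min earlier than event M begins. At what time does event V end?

3:03 PM

Event Y ends at 7:10 PM − 316 min = 1:54 PM.
Event M starts at 1:54 PM + 421 min = 8:55 PM.
Event V ends at 8:55 PM − 352 min = 3:03 PM.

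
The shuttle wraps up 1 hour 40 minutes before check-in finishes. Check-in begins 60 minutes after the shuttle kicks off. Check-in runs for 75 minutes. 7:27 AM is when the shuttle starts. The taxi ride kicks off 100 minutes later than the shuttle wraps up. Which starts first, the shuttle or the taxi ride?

Check-in starts at 7:27 AM + 60 min = 8:27 AM.
Check-in ends at 8:27 AM + 75 min = 9:42 AM.
The shuttle ends at 9:42 AM − 100 min = 8:02 AM.
The taxi ride starts at 8:02 AM + 100 min = 9:42 AM.
The shuttle starts at 7:27 AM and the taxi ride starts at 9:42 AM, so the shuttle is first.

the shuttle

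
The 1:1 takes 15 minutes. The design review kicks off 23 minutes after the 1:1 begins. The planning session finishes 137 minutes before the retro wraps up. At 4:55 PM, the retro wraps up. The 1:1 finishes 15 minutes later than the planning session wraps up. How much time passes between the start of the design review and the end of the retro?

The planning session ends at 4:55 PM − 137 min = 2:38 PM.
The 1:1 ends at 2:38 PM + 15 min = 2:53 PM.
The 1:1 starts at 2:53 PM − 15 min = 2:38 PM.
The design review starts at 2:38 PM + 23 min = 3:01 PM.
From 3:01 PM to 4:55 PM is 114 minutes.

114 minutes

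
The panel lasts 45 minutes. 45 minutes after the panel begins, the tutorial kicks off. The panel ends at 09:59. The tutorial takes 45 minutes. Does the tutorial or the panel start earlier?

the panel

The panel starts at 09:59 − 45 min = 09:14.
The tutorial starts at 09:14 + 45 min = 09:59.
The tutorial starts at 09:59 and the panel starts at 09:14, so the panel is first.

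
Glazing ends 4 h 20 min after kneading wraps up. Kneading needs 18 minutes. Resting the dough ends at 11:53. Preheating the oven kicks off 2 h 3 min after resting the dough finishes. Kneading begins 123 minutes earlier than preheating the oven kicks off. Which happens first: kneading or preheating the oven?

kneading

Preheating the oven starts at 11:53 + 123 min = 13:56.
Kneading starts at 13:56 − 123 min = 11:53.
Kneading starts at 11:53 and preheating the oven starts at 13:56, so kneading is first.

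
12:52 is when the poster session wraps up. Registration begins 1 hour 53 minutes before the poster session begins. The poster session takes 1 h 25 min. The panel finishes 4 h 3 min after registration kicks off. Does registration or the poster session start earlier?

registration

The poster session starts at 12:52 − 85 min = 11:27.
Registration starts at 11:27 − 113 min = 09:34.
Registration starts at 09:34 and the poster session starts at 11:27, so registration is first.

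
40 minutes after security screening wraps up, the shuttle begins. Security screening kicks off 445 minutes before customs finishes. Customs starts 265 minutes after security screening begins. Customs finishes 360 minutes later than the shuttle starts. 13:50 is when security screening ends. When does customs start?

The shuttle starts at 13:50 + 40 min = 14:30.
Customs ends at 14:30 + 360 min = 20:30.
Security screening starts at 20:30 − 445 min = 13:05.
Customs starts at 13:05 + 265 min = 17:30.

17:30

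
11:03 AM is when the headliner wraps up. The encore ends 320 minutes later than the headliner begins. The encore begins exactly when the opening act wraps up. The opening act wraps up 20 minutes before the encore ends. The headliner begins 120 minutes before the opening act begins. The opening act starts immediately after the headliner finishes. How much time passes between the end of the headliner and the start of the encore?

The opening act starts at 11:03 AM.
The headliner starts at 11:03 AM − 120 min = 9:03 AM.
The encore ends at 9:03 AM + 320 min = 2:23 PM.
The opening act ends at 2:23 PM − 20 min = 2:03 PM.
So the encore starts at 2:03 PM.
From 11:03 AM to 2:03 PM is 3 hours.

3 hours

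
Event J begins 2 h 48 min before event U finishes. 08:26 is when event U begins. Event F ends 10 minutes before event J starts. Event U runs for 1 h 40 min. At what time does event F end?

Event U ends at 08:26 + 100 min = 10:06.
Event J starts at 10:06 − 168 min = 07:18.
Event F ends at 07:18 − 10 min = 07:08.

07:08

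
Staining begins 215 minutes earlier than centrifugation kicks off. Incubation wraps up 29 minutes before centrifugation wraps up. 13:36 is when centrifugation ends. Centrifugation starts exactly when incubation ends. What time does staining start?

09:32

Incubation ends at 13:36 − 29 min = 13:07.
So centrifugation starts at 13:07.
Staining starts at 13:07 − 215 min = 09:32.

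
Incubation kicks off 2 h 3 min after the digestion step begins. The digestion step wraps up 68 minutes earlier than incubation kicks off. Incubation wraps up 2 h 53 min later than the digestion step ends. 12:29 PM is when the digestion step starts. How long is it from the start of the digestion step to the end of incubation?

Incubation starts at 12:29 PM + 123 min = 2:32 PM.
The digestion step ends at 2:32 PM − 68 min = 1:24 PM.
Incubation ends at 1:24 PM + 173 min = 4:17 PM.
From 12:29 PM to 4:17 PM is 228 minutes.

228 minutes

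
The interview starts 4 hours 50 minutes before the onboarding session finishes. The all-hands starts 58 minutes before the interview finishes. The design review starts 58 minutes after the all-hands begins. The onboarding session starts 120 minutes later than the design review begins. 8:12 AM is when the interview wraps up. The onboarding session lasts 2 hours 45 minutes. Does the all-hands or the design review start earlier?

The all-hands starts at 8:12 AM − 58 min = 7:14 AM.
The design review starts at 7:14 AM + 58 min = 8:12 AM.
The all-hands starts at 7:14 AM and the design review starts at 8:12 AM, so the all-hands is first.

the all-hands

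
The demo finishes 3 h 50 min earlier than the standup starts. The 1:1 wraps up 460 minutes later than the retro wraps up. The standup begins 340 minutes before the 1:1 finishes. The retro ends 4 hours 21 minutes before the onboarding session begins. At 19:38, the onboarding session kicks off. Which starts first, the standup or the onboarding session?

The retro ends at 19:38 − 261 min = 15:17.
The 1:1 ends at 15:17 + 460 min = 22:57.
The standup starts at 22:57 − 340 min = 17:17.
The standup starts at 17:17 and the onboarding session starts at 19:38, so the standup is first.

the standup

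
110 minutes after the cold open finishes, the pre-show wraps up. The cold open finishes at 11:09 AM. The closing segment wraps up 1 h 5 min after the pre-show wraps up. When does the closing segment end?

2:04 PM

The pre-show ends at 11:09 AM + 110 min = 12:59 PM.
The closing segment ends at 12:59 PM + 65 min = 2:04 PM.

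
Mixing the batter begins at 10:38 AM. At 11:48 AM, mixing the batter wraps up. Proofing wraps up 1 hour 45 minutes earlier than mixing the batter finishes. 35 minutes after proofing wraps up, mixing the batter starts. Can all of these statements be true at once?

Proofing ends at 11:48 AM − 105 min = 10:03 AM.
Mixing the batter starts at 10:03 AM + 35 min = 10:38 AM.
That matches the stated 10:38 AM, so the schedule is consistent.

Yes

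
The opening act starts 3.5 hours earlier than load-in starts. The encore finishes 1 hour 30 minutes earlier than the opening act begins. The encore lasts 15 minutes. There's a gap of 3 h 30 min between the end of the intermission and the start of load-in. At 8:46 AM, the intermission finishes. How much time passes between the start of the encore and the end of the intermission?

1 h 45 min

Load-in starts at 8:46 AM + 210 min = 12:16 PM.
The opening act starts at 12:16 PM − 210 min = 8:46 AM.
The encore ends at 8:46 AM − 90 min = 7:16 AM.
The encore starts at 7:16 AM − 15 min = 7:01 AM.
From 7:01 AM to 8:46 AM is 1 h 45 min.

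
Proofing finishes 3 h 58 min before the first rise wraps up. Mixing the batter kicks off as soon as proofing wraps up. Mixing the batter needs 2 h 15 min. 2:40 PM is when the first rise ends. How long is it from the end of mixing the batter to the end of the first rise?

103 minutes

Proofing ends at 2:40 PM − 238 min = 10:42 AM.
So mixing the batter starts at 10:42 AM.
Mixing the batter ends at 10:42 AM + 135 min = 12:57 PM.
From 12:57 PM to 2:40 PM is 103 minutes.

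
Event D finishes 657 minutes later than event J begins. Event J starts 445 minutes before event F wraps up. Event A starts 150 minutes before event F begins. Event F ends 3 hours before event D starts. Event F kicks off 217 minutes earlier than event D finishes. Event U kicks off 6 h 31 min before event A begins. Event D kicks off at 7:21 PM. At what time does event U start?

Event F ends at 7:21 PM − 180 min = 4:21 PM.
Event J starts at 4:21 PM − 445 min = 8:56 AM.
Event D ends at 8:56 AM + 657 min = 7:53 PM.
Event F starts at 7:53 PM − 217 min = 4:16 PM.
Event A starts at 4:16 PM − 150 min = 1:46 PM.
Event U starts at 1:46 PM − 391 min = 7:15 AM.

7:15 AM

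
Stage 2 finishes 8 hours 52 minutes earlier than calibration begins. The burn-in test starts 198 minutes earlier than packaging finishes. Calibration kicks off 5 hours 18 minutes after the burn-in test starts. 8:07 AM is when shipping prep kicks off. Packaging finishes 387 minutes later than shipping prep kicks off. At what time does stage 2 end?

Packaging ends at 8:07 AM + 387 min = 2:34 PM.
The burn-in test starts at 2:34 PM − 198 min = 11:16 AM.
Calibration starts at 11:16 AM + 318 min = 4:34 PM.
Stage 2 ends at 4:34 PM − 532 min = 7:42 AM.

7:42 AM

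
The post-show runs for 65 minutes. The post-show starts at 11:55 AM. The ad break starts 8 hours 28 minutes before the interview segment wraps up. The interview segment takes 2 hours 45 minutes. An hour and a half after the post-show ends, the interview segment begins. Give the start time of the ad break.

8:47 AM

The post-show ends at 11:55 AM + 65 min = 1:00 PM.
The interview segment starts at 1:00 PM + 90 min = 2:30 PM.
The interview segment ends at 2:30 PM + 165 min = 5:15 PM.
The ad break starts at 5:15 PM − 508 min = 8:47 AM.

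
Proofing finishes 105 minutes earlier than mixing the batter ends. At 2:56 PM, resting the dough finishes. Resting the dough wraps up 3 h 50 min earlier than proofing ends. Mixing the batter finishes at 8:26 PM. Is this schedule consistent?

Proofing ends at 8:26 PM − 105 min = 6:41 PM.
Resting the dough ends at 6:41 PM − 230 min = 2:51 PM.
But resting the dough is also said to end at 2:56 PM — a 5-minute conflict.

No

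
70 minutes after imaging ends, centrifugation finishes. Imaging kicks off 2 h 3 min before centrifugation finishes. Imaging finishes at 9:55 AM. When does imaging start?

Centrifugation ends at 9:55 AM + 70 min = 11:05 AM.
Imaging starts at 11:05 AM − 123 min = 9:02 AM.

9:02 AM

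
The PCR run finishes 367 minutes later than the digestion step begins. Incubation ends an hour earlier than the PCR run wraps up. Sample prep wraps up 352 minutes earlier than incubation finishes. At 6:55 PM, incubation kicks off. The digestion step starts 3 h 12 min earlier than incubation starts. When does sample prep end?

The digestion step starts at 6:55 PM − 192 min = 3:43 PM.
The PCR run ends at 3:43 PM + 367 min = 9:50 PM.
Incubation ends at 9:50 PM − 60 min = 8:50 PM.
Sample prep ends at 8:50 PM − 352 min = 2:58 PM.

2:58 PM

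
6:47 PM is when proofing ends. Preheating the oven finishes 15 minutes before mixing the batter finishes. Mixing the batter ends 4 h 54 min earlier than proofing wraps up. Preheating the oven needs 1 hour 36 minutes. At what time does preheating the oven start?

Mixing the batter ends at 6:47 PM − 294 min = 1:53 PM.
Preheating the oven ends at 1:53 PM − 15 min = 1:38 PM.
Preheating the oven starts at 1:38 PM − 96 min = 12:02 PM.

12:02 PM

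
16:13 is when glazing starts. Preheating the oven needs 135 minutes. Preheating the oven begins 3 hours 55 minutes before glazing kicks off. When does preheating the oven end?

Preheating the oven starts at 16:13 − 235 min = 12:18.
Preheating the oven ends at 12:18 + 135 min = 14:33.

14:33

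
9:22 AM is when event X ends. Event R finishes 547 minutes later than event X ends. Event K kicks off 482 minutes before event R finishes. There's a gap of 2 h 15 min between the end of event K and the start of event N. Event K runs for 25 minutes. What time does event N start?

1:07 PM

Event R ends at 9:22 AM + 547 min = 6:29 PM.
Event K starts at 6:29 PM − 482 min = 10:27 AM.
Event K ends at 10:27 AM + 25 min = 10:52 AM.
Event N starts at 10:52 AM + 135 min = 1:07 PM.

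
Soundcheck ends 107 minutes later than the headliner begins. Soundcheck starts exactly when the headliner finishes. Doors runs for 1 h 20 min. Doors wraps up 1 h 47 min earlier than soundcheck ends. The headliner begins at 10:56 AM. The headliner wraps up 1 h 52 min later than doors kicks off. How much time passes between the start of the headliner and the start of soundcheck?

32 minutes

Soundcheck ends at 10:56 AM + 107 min = 12:43 PM.
Doors ends at 12:43 PM − 107 min = 10:56 AM.
Doors starts at 10:56 AM − 80 min = 9:36 AM.
The headliner ends at 9:36 AM + 112 min = 11:28 AM.
So soundcheck starts at 11:28 AM.
From 10:56 AM to 11:28 AM is 32 minutes.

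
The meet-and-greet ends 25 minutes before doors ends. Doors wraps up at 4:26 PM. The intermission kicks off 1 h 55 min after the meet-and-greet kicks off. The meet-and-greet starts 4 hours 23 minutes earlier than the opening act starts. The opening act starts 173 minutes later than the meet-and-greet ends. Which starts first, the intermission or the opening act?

The meet-and-greet ends at 4:26 PM − 25 min = 4:01 PM.
The opening act starts at 4:01 PM + 173 min = 6:54 PM.
The meet-and-greet starts at 6:54 PM − 263 min = 2:31 PM.
The intermission starts at 2:31 PM + 115 min = 4:26 PM.
The intermission starts at 4:26 PM and the opening act starts at 6:54 PM, so the intermission is first.

the intermission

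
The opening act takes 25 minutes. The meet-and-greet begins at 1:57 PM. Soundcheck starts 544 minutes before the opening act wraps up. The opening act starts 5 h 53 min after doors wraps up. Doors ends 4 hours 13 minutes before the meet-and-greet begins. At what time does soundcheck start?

6:58 AM

Doors ends at 1:57 PM − 253 min = 9:44 AM.
The opening act starts at 9:44 AM + 353 min = 3:37 PM.
The opening act ends at 3:37 PM + 25 min = 4:02 PM.
Soundcheck starts at 4:02 PM − 544 min = 6:58 AM.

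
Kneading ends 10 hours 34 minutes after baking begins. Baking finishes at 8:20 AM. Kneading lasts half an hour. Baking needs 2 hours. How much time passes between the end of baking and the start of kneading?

8 h 4 min

Baking starts at 8:20 AM − 120 min = 6:20 AM.
Kneading ends at 6:20 AM + 634 min = 4:54 PM.
Kneading starts at 4:54 PM − 30 min = 4:24 PM.
From 8:20 AM to 4:24 PM is 8 h 4 min.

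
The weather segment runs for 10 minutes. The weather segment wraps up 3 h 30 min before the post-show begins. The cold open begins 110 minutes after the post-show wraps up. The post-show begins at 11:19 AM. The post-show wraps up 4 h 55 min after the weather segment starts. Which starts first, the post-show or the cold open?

The weather segment ends at 11:19 AM − 210 min = 7:49 AM.
The weather segment starts at 7:49 AM − 10 min = 7:39 AM.
The post-show ends at 7:39 AM + 295 min = 12:34 PM.
The cold open starts at 12:34 PM + 110 min = 2:24 PM.
The post-show starts at 11:19 AM and the cold open starts at 2:24 PM, so the post-show is first.

the post-show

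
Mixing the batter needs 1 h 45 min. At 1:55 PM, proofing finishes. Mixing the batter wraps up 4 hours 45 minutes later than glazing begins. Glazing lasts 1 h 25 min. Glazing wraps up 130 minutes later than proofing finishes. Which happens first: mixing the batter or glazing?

glazing

Glazing ends at 1:55 PM + 130 min = 4:05 PM.
Glazing starts at 4:05 PM − 85 min = 2:40 PM.
Mixing the batter ends at 2:40 PM + 285 min = 7:25 PM.
Mixing the batter starts at 7:25 PM − 105 min = 5:40 PM.
Mixing the batter starts at 5:40 PM and glazing starts at 2:40 PM, so glazing is first.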